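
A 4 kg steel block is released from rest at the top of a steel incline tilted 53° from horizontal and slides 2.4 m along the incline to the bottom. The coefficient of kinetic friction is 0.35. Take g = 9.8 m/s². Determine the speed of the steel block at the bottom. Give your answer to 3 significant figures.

The weight component along the incline is mg sin 53° = 31.307 N and the normal force is N = mg cos 53° = 23.591 N.
Friction up the slope is f = μN = 0.35 × 23.591 = 8.257 N, so the net downslope force is 31.307 − 8.257 = 23.050 N and a = 23.050 / 4 = 5.7625 m/s².
Starting from rest over a distance of 2.4 m, v² = 2aL = 2 × 5.7625 × 2.4 = 27.6600, so v = 5.2593 m/s.

5.26 m/s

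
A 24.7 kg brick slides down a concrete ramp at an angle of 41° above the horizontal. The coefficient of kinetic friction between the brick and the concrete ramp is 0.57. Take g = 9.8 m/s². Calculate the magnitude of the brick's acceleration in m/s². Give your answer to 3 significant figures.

Resolving the weight along the incline: the component pulling the brick down the slope is mg sin 41° = 24.7 × 9.8 × 0.6561 = 158.816 N, and the normal force is N = mg cos 41° = 24.7 × 9.8 × 0.7547 = 182.683 N.
Kinetic friction acts up the slope with magnitude f = μN = 0.57 × 182.683 = 104.129 N.
Net force along the incline is 158.816 − 104.129 = 54.687 N, so a = 54.687 / 24.7 = 2.2140 m/s².

2.21 m/s²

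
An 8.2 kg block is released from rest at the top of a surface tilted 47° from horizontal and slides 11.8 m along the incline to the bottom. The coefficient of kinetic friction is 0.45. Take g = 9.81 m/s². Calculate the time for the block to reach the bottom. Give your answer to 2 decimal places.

The weight component along the incline is mg sin 47° = 58.832 N and the normal force is N = mg cos 47° = 54.861 N.
Friction up the slope is f = μN = 0.45 × 54.861 = 24.687 N, so the net downslope force is 58.832 − 24.687 = 34.145 N and a = 34.145 / 8.2 = 4.1640 m/s².
Starting from rest, L = ½at², so t = √(2L/a) = √(2 × 11.8 / 4.1640) = 2.3807 s.

2.38 s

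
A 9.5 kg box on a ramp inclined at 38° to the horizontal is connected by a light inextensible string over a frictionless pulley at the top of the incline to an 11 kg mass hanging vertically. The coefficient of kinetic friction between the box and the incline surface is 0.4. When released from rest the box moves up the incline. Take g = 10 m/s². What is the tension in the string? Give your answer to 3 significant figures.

98.4 N

For the box on the incline: the weight component along the slope is m₁g sin 38° = 9.5 × 10 × 0.6157 = 58.492 N and the normal force is N = m₁g cos 38° = 74.861 N.
Kinetic friction opposes the box's motion up the incline: f = μN = 0.4 × 74.861 = 29.944 N acting down the slope.
Newton's second law for the box (up-slope positive): T − 58.492 − 29.944 = 9.5 a. For the hanging mass (downward positive): 11 × 10 − T = 11 a.
Adding the two equations eliminates T: 21.564 = 20.5 a, so a = 1.0519 m/s².
Then from the hanging mass's equation, T = 11 × (10 − 1.0519) = 98.429 N.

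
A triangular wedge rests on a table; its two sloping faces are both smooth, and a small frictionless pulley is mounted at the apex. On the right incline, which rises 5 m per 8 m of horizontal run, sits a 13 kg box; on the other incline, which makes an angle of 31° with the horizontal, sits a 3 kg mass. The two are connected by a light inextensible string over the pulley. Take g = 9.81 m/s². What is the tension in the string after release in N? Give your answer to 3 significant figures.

25.0 N

Resolve each weight along its own incline: the 13 kg mass has component 13 × 9.81 × sin 32.01° = 67.591 N down its slope, and the 3 kg mass has 3 × 9.81 × sin 31° = 15.158 N down its slope.
The 13 kg side's 67.591 N exceeds the other side's 15.158 N, so that mass slides down and the 3 kg mass slides up. Taking that direction as positive, Newton's second law for the whole system gives 67.591 − 15.158 = (13 + 3) a, so a = 52.433 / 16 = 3.2771 m/s².
For the 3 kg mass (up-slope positive): T − 15.158 = 3 × 3.2771, so T = 24.989 N.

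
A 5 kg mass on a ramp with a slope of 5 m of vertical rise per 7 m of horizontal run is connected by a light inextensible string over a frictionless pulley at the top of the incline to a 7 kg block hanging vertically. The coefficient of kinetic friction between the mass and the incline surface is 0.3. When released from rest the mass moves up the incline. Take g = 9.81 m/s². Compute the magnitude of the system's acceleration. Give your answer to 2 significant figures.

2.3 m/s²

For the mass on the incline: the weight component along the slope is m₁g sin 35.54° = 5 × 9.81 × 0.5812 = 28.508 N and the normal force is N = m₁g cos 35.54° = 39.914 N.
Kinetic friction opposes the mass's motion up the incline: f = μN = 0.3 × 39.914 = 11.974 N acting down the slope.
Newton's second law for the mass (up-slope positive): T − 28.508 − 11.974 = 5 a. For the hanging block (downward positive): 7 × 9.81 − T = 7 a.
Adding the two equations eliminates T: 28.188 = 12 a, so a = 2.3490 m/s².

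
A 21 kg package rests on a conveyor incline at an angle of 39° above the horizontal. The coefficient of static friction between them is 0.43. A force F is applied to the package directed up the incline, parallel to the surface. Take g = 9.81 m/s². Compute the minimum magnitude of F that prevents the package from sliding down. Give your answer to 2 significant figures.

61 N

The normal force is N = mg cos 39° = 160.100 N. With F at its minimum the package is on the verge of sliding down, so static friction is at its maximum μ_s N = 0.43 × 160.100 = 68.843 N and acts up the slope.
Equilibrium along the incline: F + μ_s N = mg sin 39°, so F = 129.646 − 68.843 = 60.803 N.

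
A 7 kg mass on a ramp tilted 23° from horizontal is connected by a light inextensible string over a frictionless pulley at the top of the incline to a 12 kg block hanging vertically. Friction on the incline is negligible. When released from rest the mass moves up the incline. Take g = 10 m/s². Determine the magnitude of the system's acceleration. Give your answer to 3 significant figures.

For the mass on the incline: the weight component along the slope is m₁g sin 23° = 7 × 10 × 0.3907 = 27.349 N and the normal force is N = m₁g cos 23° = 64.435 N.
Newton's second law for the mass (up-slope positive): T − 27.349 = 7 a. For the hanging block (downward positive): 12 × 10 − T = 12 a.
Adding the two equations eliminates T: 92.651 = 19 a, so a = 4.8764 m/s².

4.88 m/s²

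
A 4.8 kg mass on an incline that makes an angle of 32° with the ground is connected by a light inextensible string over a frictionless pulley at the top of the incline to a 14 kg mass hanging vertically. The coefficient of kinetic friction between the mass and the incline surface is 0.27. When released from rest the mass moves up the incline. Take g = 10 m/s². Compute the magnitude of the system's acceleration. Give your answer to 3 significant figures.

5.51 m/s²

For the mass on the incline: the weight component along the slope is m₁g sin 32° = 4.8 × 10 × 0.5299 = 25.435 N and the normal force is N = m₁g cos 32° = 40.706 N.
Kinetic friction opposes the mass's motion up the incline: f = μN = 0.27 × 40.706 = 10.991 N acting down the slope.
Newton's second law for the mass (up-slope positive): T − 25.435 − 10.991 = 4.8 a. For the hanging mass (downward positive): 14 × 10 − T = 14 a.
Adding the two equations eliminates T: 103.574 = 18.8 a, so a = 5.5093 m/s².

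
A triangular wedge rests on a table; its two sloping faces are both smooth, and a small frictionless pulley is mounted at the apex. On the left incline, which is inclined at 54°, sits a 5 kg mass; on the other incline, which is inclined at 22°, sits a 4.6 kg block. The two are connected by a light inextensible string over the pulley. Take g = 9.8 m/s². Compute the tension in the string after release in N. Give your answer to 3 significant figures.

Resolve each weight along its own incline: the 5 kg mass has component 5 × 9.8 × sin 54° = 39.642 N down its slope, and the 4.6 kg mass has 4.6 × 9.8 × sin 22° = 16.887 N down its slope.
The 5 kg side's 39.642 N exceeds the other side's 16.887 N, so that mass slides down and the 4.6 kg mass slides up. Taking that direction as positive, Newton's second law for the whole system gives 39.642 − 16.887 = (5 + 4.6) a, so a = 22.755 / 9.6 = 2.3703 m/s².
For the 4.6 kg mass (up-slope positive): T − 16.887 = 4.6 × 2.3703, so T = 27.790 N.

27.8 N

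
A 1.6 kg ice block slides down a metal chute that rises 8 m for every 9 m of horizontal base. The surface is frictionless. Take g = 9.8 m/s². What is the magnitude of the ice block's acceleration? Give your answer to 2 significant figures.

Resolving the weight along the incline: the component pulling the ice block down the slope is mg sin 41.63° = 1.6 × 9.8 × 0.6644 = 10.418 N, and the normal force is N = mg cos 41.63° = 1.6 × 9.8 × 0.7474 = 11.719 N.
With no friction the net force along the incline is 10.418 N, so a = g sin 41.63° = 10.418 / 1.6 = 6.5112 m/s².

6.5 m/s²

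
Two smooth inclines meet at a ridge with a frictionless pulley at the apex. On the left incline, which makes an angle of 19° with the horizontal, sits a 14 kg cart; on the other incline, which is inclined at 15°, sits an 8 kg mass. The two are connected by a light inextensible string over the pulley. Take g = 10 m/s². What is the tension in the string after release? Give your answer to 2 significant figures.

30 N

Resolve each weight along its own incline: the 14 kg mass has component 14 × 10 × sin 19° = 45.580 N down its slope, and the 8 kg mass has 8 × 10 × sin 15° = 20.706 N down its slope.
The 14 kg side's 45.580 N exceeds the other side's 20.706 N, so that mass slides down and the 8 kg mass slides up. Taking that direction as positive, Newton's second law for the whole system gives 45.580 − 20.706 = (14 + 8) a, so a = 24.874 / 22 = 1.1306 m/s².
For the 8 kg mass (up-slope positive): T − 20.706 = 8 × 1.1306, so T = 29.751 N.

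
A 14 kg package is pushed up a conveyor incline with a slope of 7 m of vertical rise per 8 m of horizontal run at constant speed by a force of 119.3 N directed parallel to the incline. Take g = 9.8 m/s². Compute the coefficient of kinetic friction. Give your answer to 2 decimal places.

0.28

At constant speed ΣF = 0 along the incline. The applied 119.3 N acts up the slope; the weight component mg sin 41.19° = 90.347 N and kinetic friction μN both act down the slope.
So 119.3 = 90.347 + μ × 103.254, giving μ = (119.3 − 90.347) / 103.254 = 0.2804.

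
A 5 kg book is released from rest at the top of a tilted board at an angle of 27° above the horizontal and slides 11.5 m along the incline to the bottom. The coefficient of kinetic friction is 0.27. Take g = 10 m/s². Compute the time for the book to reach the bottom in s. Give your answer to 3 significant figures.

3.28 s

The weight component along the incline is mg sin 27° = 22.700 N and the normal force is N = mg cos 27° = 44.550 N.
Friction up the slope is f = μN = 0.27 × 44.550 = 12.028 N, so the net downslope force is 22.700 − 12.028 = 10.672 N and a = 10.672 / 5 = 2.1344 m/s².
Starting from rest, L = ½at², so t = √(2L/a) = √(2 × 11.5 / 2.1344) = 3.2827 s.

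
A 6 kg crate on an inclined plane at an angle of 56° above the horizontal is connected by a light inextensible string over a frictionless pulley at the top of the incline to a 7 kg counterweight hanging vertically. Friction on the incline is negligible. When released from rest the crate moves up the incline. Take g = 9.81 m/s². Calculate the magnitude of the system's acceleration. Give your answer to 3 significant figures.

For the crate on the incline: the weight component along the slope is m₁g sin 56° = 6 × 9.81 × 0.8290 = 48.795 N and the normal force is N = m₁g cos 56° = 32.914 N.
Newton's second law for the crate (up-slope positive): T − 48.795 = 6 a. For the hanging counterweight (downward positive): 7 × 9.81 − T = 7 a.
Adding the two equations eliminates T: 19.875 = 13 a, so a = 1.5288 m/s².

1.53 m/s²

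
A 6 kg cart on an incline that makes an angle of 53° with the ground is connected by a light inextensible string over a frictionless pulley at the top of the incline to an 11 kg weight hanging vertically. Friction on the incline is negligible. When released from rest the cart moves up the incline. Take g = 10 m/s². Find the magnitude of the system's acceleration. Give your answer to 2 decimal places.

3.65 m/s²

For the cart on the incline: the weight component along the slope is m₁g sin 53° = 6 × 10 × 0.7986 = 47.916 N and the normal force is N = m₁g cos 53° = 36.109 N.
Newton's second law for the cart (up-slope positive): T − 47.916 = 6 a. For the hanging weight (downward positive): 11 × 10 − T = 11 a.
Adding the two equations eliminates T: 62.084 = 17 a, so a = 3.6520 m/s².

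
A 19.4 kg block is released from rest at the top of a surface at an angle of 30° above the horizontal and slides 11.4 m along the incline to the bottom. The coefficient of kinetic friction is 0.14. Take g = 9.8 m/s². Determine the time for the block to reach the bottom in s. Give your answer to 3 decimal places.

2.478 s

The weight component along the incline is mg sin 30° = 95.060 N and the normal force is N = mg cos 30° = 164.649 N.
Friction up the slope is f = μN = 0.14 × 164.649 = 23.051 N, so the net downslope force is 95.060 − 23.051 = 72.009 N and a = 72.009 / 19.4 = 3.7118 m/s².
Starting from rest, L = ½at², so t = √(2L/a) = √(2 × 11.4 / 3.7118) = 2.4784 s.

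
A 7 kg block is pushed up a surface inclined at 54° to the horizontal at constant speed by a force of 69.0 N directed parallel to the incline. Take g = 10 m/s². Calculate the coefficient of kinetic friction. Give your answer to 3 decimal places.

0.301

At constant speed ΣF = 0 along the incline. The applied 69.0 N acts up the slope; the weight component mg sin 54° = 56.631 N and kinetic friction μN both act down the slope.
So 69.0 = 56.631 + μ × 41.145, giving μ = (69.0 − 56.631) / 41.145 = 0.3006.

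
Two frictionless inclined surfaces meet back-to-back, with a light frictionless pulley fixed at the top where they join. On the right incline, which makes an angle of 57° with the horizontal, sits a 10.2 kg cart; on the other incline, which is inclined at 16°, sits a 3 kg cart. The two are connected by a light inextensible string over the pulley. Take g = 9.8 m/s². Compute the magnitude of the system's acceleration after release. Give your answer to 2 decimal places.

5.74 m/s²

Resolve each weight along its own incline: the 10.2 kg mass has component 10.2 × 9.8 × sin 57° = 83.834 N down its slope, and the 3 kg mass has 3 × 9.8 × sin 16° = 8.104 N down its slope.
The 10.2 kg side's 83.834 N exceeds the other side's 8.104 N, so that mass slides down and the 3 kg mass slides up. Taking that direction as positive, Newton's second law for the whole system gives 83.834 − 8.104 = (10.2 + 3) a, so a = 75.730 / 13.2 = 5.7371 m/s².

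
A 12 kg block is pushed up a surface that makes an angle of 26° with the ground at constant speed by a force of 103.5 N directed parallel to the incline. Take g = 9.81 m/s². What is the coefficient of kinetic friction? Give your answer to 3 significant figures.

0.490

At constant speed ΣF = 0 along the incline. The applied 103.5 N acts up the slope; the weight component mg sin 26° = 51.605 N and kinetic friction μN both act down the slope.
So 103.5 = 51.605 + μ × 105.806, giving μ = (103.5 − 51.605) / 105.806 = 0.4905.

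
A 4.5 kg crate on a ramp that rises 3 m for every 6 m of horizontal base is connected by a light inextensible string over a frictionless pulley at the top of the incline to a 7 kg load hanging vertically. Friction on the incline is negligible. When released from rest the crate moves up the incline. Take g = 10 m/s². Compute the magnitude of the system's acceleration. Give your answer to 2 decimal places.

For the crate on the incline: the weight component along the slope is m₁g sin 26.57° = 4.5 × 10 × 0.4472 = 20.124 N and the normal force is N = m₁g cos 26.57° = 40.249 N.
Newton's second law for the crate (up-slope positive): T − 20.124 = 4.5 a. For the hanging load (downward positive): 7 × 10 − T = 7 a.
Adding the two equations eliminates T: 49.876 = 11.5 a, so a = 4.3370 m/s².

4.34 m/s²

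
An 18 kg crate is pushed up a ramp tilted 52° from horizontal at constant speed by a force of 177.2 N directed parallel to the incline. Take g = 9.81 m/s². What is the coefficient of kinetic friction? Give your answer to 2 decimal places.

At constant speed ΣF = 0 along the incline. The applied 177.2 N acts up the slope; the weight component mg sin 52° = 139.147 N and kinetic friction μN both act down the slope.
So 177.2 = 139.147 + μ × 108.714, giving μ = (177.2 − 139.147) / 108.714 = 0.3500.

0.35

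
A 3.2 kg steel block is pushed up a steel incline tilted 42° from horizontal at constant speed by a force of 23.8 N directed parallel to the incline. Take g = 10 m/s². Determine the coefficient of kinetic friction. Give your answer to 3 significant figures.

At constant speed ΣF = 0 along the incline. The applied 23.8 N acts up the slope; the weight component mg sin 42° = 21.412 N and kinetic friction μN both act down the slope.
So 23.8 = 21.412 + μ × 23.781, giving μ = (23.8 − 21.412) / 23.781 = 0.1004.

0.100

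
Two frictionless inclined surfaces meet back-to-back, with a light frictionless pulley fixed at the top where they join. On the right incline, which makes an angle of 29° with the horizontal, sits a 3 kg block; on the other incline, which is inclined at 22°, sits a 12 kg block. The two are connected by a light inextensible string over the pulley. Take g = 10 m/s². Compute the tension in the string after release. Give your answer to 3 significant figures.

Resolve each weight along its own incline: the 3 kg mass has component 3 × 10 × sin 29° = 14.544 N down its slope, and the 12 kg mass has 12 × 10 × sin 22° = 44.953 N down its slope.
The 12 kg side's 44.953 N exceeds the other side's 14.544 N, so that mass slides down and the 3 kg mass slides up. Taking that direction as positive, Newton's second law for the whole system gives 44.953 − 14.544 = (3 + 12) a, so a = 30.409 / 15 = 2.0273 m/s².
For the 3 kg mass (up-slope positive): T − 14.544 = 3 × 2.0273, so T = 20.626 N.

20.6 N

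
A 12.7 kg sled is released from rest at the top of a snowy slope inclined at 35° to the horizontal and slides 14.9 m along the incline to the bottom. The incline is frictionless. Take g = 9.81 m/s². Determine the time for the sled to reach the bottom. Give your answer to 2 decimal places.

The weight component along the incline is mg sin 35° = 71.460 N and the normal force is N = mg cos 35° = 102.056 N.
With no friction, a = g sin 35° = 5.6268 m/s².
Starting from rest, L = ½at², so t = √(2L/a) = √(2 × 14.9 / 5.6268) = 2.3013 s.

2.30 s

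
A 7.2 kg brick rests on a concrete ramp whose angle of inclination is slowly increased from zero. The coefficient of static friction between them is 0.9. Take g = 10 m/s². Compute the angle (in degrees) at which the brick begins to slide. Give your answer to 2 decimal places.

41.99°

At the threshold of sliding, static friction is at its maximum μ_s N and exactly balances the weight component along the incline: mg sin θ = μ_s mg cos θ.
Hence tan θ = μ_s = 0.9, so θ = arctan(0.9) = 41.9872°.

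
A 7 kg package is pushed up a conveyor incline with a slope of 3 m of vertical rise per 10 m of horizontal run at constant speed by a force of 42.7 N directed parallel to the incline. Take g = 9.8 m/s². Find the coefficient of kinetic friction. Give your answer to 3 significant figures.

At constant speed ΣF = 0 along the incline. The applied 42.7 N acts up the slope; the weight component mg sin 16.70° = 19.712 N and kinetic friction μN both act down the slope.
So 42.7 = 19.712 + μ × 65.707, giving μ = (42.7 − 19.712) / 65.707 = 0.3499.

0.350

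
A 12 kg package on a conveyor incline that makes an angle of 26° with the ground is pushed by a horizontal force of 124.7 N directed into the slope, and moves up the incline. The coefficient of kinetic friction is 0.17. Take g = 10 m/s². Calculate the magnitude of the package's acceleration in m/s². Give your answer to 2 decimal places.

2.65 m/s²

The horizontal push has components F cos 26° = 124.7 × 0.8988 = 112.080 N up the incline and F sin 26° = 124.7 × 0.4384 = 54.668 N pressing into the surface.
The normal force is therefore N = mg cos 26° + F sin 26° = 107.856 + 54.668 = 162.524 N, and kinetic friction down the slope is μN = 0.17 × 162.524 = 27.629 N.
Along the incline: F cos 26° − mg sin 26° − μN = ma, so 112.080 − 52.608 − 27.629 = 12 a, giving a = 2.6536 m/s².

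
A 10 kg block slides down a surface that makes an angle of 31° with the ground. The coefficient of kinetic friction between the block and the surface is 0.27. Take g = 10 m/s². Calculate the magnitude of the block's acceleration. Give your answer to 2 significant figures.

2.8 m/s²

Resolving the weight along the incline: the component pulling the block down the slope is mg sin 31° = 10 × 10 × 0.5150 = 51.500 N, and the normal force is N = mg cos 31° = 10 × 10 × 0.8572 = 85.720 N.
Kinetic friction acts up the slope with magnitude f = μN = 0.27 × 85.720 = 23.144 N.
Net force along the incline is 51.500 − 23.144 = 28.356 N, so a = 28.356 / 10 = 2.8356 m/s².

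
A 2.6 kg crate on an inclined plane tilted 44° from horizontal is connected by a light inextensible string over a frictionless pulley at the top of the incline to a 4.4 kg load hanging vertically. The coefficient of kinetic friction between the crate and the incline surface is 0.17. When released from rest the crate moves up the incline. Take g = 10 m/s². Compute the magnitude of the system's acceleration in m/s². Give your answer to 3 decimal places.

3.251 m/s²

For the crate on the incline: the weight component along the slope is m₁g sin 44° = 2.6 × 10 × 0.6947 = 18.062 N and the normal force is N = m₁g cos 44° = 18.703 N.
Kinetic friction opposes the crate's motion up the incline: f = μN = 0.17 × 18.703 = 3.180 N acting down the slope.
Newton's second law for the crate (up-slope positive): T − 18.062 − 3.180 = 2.6 a. For the hanging load (downward positive): 4.4 × 10 − T = 4.4 a.
Adding the two equations eliminates T: 22.758 = 7 a, so a = 3.2511 m/s².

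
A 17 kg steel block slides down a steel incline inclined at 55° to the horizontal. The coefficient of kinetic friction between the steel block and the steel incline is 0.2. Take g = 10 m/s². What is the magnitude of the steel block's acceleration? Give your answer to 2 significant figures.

7.0 m/s²

Resolving the weight along the incline: the component pulling the steel block down the slope is mg sin 55° = 17 × 10 × 0.8192 = 139.264 N, and the normal force is N = mg cos 55° = 17 × 10 × 0.5736 = 97.512 N.
Kinetic friction acts up the slope with magnitude f = μN = 0.2 × 97.512 = 19.502 N.
Net force along the incline is 139.264 − 19.502 = 119.762 N, so a = 119.762 / 17 = 7.0448 m/s².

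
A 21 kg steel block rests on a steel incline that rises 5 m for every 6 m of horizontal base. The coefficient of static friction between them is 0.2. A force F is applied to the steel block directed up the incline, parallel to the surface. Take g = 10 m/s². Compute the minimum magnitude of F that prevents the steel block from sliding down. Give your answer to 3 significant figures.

102 N

The normal force is N = mg cos 39.81° = 161.326 N. With F at its minimum the steel block is on the verge of sliding down, so static friction is at its maximum μ_s N = 0.2 × 161.326 = 32.265 N and acts up the slope.
Equilibrium along the incline: F + μ_s N = mg sin 39.81°, so F = 134.439 − 32.265 = 102.174 N.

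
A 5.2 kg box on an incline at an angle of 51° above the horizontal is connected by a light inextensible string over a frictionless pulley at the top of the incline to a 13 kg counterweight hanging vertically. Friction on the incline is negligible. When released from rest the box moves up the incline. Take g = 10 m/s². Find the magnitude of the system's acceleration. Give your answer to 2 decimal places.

For the box on the incline: the weight component along the slope is m₁g sin 51° = 5.2 × 10 × 0.7771 = 40.409 N and the normal force is N = m₁g cos 51° = 32.725 N.
Newton's second law for the box (up-slope positive): T − 40.409 = 5.2 a. For the hanging counterweight (downward positive): 13 × 10 − T = 13 a.
Adding the two equations eliminates T: 89.591 = 18.2 a, so a = 4.9226 m/s².

4.92 m/s²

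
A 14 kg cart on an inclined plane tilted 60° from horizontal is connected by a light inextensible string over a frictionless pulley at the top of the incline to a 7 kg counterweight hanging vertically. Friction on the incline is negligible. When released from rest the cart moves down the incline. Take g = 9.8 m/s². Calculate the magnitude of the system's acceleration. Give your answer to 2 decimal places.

2.39 m/s²

For the cart on the incline: the weight component along the slope is m₁g sin 60° = 14 × 9.8 × 0.8660 = 118.815 N and the normal force is N = m₁g cos 60° = 68.600 N.
Newton's second law for the cart (down-slope positive): 118.815 − T = 14 a. For the hanging counterweight (upward positive): T − 7 × 9.8 = 7 a.
Adding the two equations eliminates T: 50.215 = 21 a, so a = 2.3912 m/s².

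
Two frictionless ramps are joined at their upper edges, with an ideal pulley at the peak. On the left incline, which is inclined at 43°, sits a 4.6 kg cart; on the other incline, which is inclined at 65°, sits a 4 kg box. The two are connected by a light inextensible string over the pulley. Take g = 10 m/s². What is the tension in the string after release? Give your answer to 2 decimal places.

Resolve each weight along its own incline: the 4.6 kg mass has component 4.6 × 10 × sin 43° = 31.372 N down its slope, and the 4 kg mass has 4 × 10 × sin 65° = 36.252 N down its slope.
The 4 kg side's 36.252 N exceeds the other side's 31.372 N, so that mass slides down and the 4.6 kg mass slides up. Taking that direction as positive, Newton's second law for the whole system gives 36.252 − 31.372 = (4.6 + 4) a, so a = 4.880 / 8.6 = 0.5674 m/s².
For the 4.6 kg mass (up-slope positive): T − 31.372 = 4.6 × 0.5674, so T = 33.982 N.

33.98 N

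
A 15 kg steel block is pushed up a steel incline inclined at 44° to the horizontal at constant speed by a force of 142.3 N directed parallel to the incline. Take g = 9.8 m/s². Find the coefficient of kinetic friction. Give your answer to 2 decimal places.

At constant speed ΣF = 0 along the incline. The applied 142.3 N acts up the slope; the weight component mg sin 44° = 102.115 N and kinetic friction μN both act down the slope.
So 142.3 = 102.115 + μ × 105.743, giving μ = (142.3 − 102.115) / 105.743 = 0.3800.

0.38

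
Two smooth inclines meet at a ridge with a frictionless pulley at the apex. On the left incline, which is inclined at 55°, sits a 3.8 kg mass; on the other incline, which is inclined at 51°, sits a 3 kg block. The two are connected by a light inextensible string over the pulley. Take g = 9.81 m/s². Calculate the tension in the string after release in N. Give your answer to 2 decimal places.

Resolve each weight along its own incline: the 3.8 kg mass has component 3.8 × 9.81 × sin 55° = 30.536 N down its slope, and the 3 kg mass has 3 × 9.81 × sin 51° = 22.871 N down its slope.
The 3.8 kg side's 30.536 N exceeds the other side's 22.871 N, so that mass slides down and the 3 kg mass slides up. Taking that direction as positive, Newton's second law for the whole system gives 30.536 − 22.871 = (3.8 + 3) a, so a = 7.665 / 6.8 = 1.1272 m/s².
For the 3 kg mass (up-slope positive): T − 22.871 = 3 × 1.1272, so T = 26.253 N.

26.25 N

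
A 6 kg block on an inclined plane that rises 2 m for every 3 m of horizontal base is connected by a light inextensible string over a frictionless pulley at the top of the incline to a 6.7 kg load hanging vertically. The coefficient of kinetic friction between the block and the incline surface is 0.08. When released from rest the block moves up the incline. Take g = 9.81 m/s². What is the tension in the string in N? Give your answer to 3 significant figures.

For the block on the incline: the weight component along the slope is m₁g sin 33.69° = 6 × 9.81 × 0.5547 = 32.650 N and the normal force is N = m₁g cos 33.69° = 48.974 N.
Kinetic friction opposes the block's motion up the incline: f = μN = 0.08 × 48.974 = 3.918 N acting down the slope.
Newton's second law for the block (up-slope positive): T − 32.650 − 3.918 = 6 a. For the hanging load (downward positive): 6.7 × 9.81 − T = 6.7 a.
Adding the two equations eliminates T: 29.159 = 12.7 a, so a = 2.2960 m/s².
Then from the hanging load's equation, T = 6.7 × (9.81 − 2.2960) = 50.344 N.

50.3 N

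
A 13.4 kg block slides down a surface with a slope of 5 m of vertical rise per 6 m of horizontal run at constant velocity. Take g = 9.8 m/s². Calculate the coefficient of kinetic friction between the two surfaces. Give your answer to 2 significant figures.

At constant velocity the net force along the incline is zero: mg sin 39.81° = μ mg cos 39.81°.
So μ = tan 39.81° = 0.6402 / 0.7682 = 0.8334.

0.83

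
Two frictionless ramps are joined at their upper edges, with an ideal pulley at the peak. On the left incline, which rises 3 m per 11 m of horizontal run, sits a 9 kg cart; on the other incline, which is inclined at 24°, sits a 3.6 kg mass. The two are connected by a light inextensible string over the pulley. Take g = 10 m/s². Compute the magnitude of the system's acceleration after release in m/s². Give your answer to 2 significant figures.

Resolve each weight along its own incline: the 9 kg mass has component 9 × 10 × sin 15.26° = 23.681 N down its slope, and the 3.6 kg mass has 3.6 × 10 × sin 24° = 14.643 N down its slope.
The 9 kg side's 23.681 N exceeds the other side's 14.643 N, so that mass slides down and the 3.6 kg mass slides up. Taking that direction as positive, Newton's second law for the whole system gives 23.681 − 14.643 = (9 + 3.6) a, so a = 9.038 / 12.6 = 0.7173 m/s².

0.72 m/s²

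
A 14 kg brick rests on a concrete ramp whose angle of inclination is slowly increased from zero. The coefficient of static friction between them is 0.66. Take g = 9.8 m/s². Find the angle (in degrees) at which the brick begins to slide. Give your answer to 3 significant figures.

33.4°

At the threshold of sliding, static friction is at its maximum μ_s N and exactly balances the weight component along the incline: mg sin θ = μ_s mg cos θ.
Hence tan θ = μ_s = 0.66, so θ = arctan(0.66) = 33.4248°.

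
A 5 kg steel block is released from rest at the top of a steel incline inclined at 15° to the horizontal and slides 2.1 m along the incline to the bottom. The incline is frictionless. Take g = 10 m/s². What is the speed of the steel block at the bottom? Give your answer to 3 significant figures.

The weight component along the incline is mg sin 15° = 12.941 N and the normal force is N = mg cos 15° = 48.296 N.
With no friction, a = g sin 15° = 2.5882 m/s².
Starting from rest over a distance of 2.1 m, v² = 2aL = 2 × 2.5882 × 2.1 = 10.8704, so v = 3.2970 m/s.

3.30 m/s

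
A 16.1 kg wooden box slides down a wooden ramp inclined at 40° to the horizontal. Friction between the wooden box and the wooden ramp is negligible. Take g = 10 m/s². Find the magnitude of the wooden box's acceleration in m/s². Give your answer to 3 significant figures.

6.43 m/s²

Resolving the weight along the incline: the component pulling the wooden box down the slope is mg sin 40° = 16.1 × 10 × 0.6428 = 103.491 N, and the normal force is N = mg cos 40° = 16.1 × 10 × 0.7660 = 123.326 N.
With no friction the net force along the incline is 103.491 N, so a = g sin 40° = 103.491 / 16.1 = 6.4280 m/s².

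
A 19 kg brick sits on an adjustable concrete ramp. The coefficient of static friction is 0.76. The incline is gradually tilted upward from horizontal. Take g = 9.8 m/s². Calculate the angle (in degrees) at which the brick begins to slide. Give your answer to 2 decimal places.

At the threshold of sliding, static friction is at its maximum μ_s N and exactly balances the weight component along the incline: mg sin θ = μ_s mg cos θ.
Hence tan θ = μ_s = 0.76, so θ = arctan(0.76) = 37.2348°.

37.23°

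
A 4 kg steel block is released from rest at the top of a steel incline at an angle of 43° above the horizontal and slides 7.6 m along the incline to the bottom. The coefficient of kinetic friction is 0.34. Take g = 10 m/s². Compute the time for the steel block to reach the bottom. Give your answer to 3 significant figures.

1.87 s

The weight component along the incline is mg sin 43° = 27.280 N and the normal force is N = mg cos 43° = 29.254 N.
Friction up the slope is f = μN = 0.34 × 29.254 = 9.946 N, so the net downslope force is 27.280 − 9.946 = 17.334 N and a = 17.334 / 4 = 4.3335 m/s².
Starting from rest, L = ½at², so t = √(2L/a) = √(2 × 7.6 / 4.3335) = 1.8728 s.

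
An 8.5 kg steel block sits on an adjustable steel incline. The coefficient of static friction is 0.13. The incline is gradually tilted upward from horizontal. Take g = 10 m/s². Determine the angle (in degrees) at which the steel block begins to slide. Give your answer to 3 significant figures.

At the threshold of sliding, static friction is at its maximum μ_s N and exactly balances the weight component along the incline: mg sin θ = μ_s mg cos θ.
Hence tan θ = μ_s = 0.13, so θ = arctan(0.13) = 7.4069°.

7.41°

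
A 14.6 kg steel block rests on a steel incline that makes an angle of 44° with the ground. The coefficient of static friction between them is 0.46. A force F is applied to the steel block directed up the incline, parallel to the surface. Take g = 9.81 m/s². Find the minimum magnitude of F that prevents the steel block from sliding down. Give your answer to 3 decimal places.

The normal force is N = mg cos 44° = 103.028 N. With F at its minimum the steel block is on the verge of sliding down, so static friction is at its maximum μ_s N = 0.46 × 103.028 = 47.393 N and acts up the slope.
Equilibrium along the incline: F + μ_s N = mg sin 44°, so F = 99.493 − 47.393 = 52.100 N.

52.100 N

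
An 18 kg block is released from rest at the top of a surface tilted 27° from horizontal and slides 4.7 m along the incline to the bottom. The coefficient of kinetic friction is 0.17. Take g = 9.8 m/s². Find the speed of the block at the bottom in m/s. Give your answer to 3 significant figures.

5.28 m/s

The weight component along the incline is mg sin 27° = 80.084 N and the normal force is N = mg cos 27° = 157.174 N.
Friction up the slope is f = μN = 0.17 × 157.174 = 26.720 N, so the net downslope force is 80.084 − 26.720 = 53.364 N and a = 53.364 / 18 = 2.9647 m/s².
Starting from rest over a distance of 4.7 m, v² = 2aL = 2 × 2.9647 × 4.7 = 27.8682, so v = 5.2790 m/s.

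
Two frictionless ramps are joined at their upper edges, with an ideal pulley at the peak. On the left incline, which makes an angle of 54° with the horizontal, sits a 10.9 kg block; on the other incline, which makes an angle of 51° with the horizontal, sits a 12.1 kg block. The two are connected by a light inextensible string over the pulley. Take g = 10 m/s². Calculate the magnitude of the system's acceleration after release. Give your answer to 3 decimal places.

Resolve each weight along its own incline: the 10.9 kg mass has component 10.9 × 10 × sin 54° = 88.183 N down its slope, and the 12.1 kg mass has 12.1 × 10 × sin 51° = 94.035 N down its slope.
The 12.1 kg side's 94.035 N exceeds the other side's 88.183 N, so that mass slides down and the 10.9 kg mass slides up. Taking that direction as positive, Newton's second law for the whole system gives 94.035 − 88.183 = (10.9 + 12.1) a, so a = 5.852 / 23 = 0.2544 m/s².

0.254 m/s²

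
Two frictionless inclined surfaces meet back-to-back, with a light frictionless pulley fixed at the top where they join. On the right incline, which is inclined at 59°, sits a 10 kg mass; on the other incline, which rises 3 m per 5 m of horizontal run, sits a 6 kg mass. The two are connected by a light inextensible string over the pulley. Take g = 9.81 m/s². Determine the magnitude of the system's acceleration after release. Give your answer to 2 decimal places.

3.36 m/s²

Resolve each weight along its own incline: the 10 kg mass has component 10 × 9.81 × sin 59° = 84.088 N down its slope, and the 6 kg mass has 6 × 9.81 × sin 30.96° = 30.283 N down its slope.
The 10 kg side's 84.088 N exceeds the other side's 30.283 N, so that mass slides down and the 6 kg mass slides up. Taking that direction as positive, Newton's second law for the whole system gives 84.088 − 30.283 = (10 + 6) a, so a = 53.805 / 16 = 3.3628 m/s².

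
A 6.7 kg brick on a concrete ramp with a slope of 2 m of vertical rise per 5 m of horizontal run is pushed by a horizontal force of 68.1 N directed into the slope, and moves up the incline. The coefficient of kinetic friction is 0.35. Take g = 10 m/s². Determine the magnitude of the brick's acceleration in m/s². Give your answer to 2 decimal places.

1.15 m/s²

The horizontal push has components F cos 21.80° = 68.1 × 0.9285 = 63.231 N up the incline and F sin 21.80° = 68.1 × 0.3714 = 25.292 N pressing into the surface.
The normal force is therefore N = mg cos 21.80° + F sin 21.80° = 62.209 + 25.292 = 87.501 N, and kinetic friction down the slope is μN = 0.35 × 87.501 = 30.625 N.
Along the incline: F cos 21.80° − mg sin 21.80° − μN = ma, so 63.231 − 24.884 − 30.625 = 6.7 a, giving a = 1.1525 m/s².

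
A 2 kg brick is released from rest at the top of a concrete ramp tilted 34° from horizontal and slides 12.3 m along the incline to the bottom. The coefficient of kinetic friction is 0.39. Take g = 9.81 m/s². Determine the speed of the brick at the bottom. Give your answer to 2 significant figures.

The weight component along the incline is mg sin 34° = 10.971 N and the normal force is N = mg cos 34° = 16.266 N.
Friction up the slope is f = μN = 0.39 × 16.266 = 6.344 N, so the net downslope force is 10.971 − 6.344 = 4.627 N and a = 4.627 / 2 = 2.3135 m/s².
Starting from rest over a distance of 12.3 m, v² = 2aL = 2 × 2.3135 × 12.3 = 56.9121, so v = 7.5440 m/s.

7.5 m/s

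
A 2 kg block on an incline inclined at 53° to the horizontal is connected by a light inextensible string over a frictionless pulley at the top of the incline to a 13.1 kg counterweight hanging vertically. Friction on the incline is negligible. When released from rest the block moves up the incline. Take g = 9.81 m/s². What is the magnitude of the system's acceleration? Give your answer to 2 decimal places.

For the block on the incline: the weight component along the slope is m₁g sin 53° = 2 × 9.81 × 0.7986 = 15.669 N and the normal force is N = m₁g cos 53° = 11.808 N.
Newton's second law for the block (up-slope positive): T − 15.669 = 2 a. For the hanging counterweight (downward positive): 13.1 × 9.81 − T = 13.1 a.
Adding the two equations eliminates T: 112.842 = 15.1 a, so a = 7.4730 m/s².

7.47 m/s²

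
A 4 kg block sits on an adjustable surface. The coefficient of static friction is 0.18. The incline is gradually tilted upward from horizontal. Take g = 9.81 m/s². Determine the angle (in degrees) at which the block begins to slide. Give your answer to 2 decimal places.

10.20°

At the threshold of sliding, static friction is at its maximum μ_s N and exactly balances the weight component along the incline: mg sin θ = μ_s mg cos θ.
Hence tan θ = μ_s = 0.18, so θ = arctan(0.18) = 10.2040°.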